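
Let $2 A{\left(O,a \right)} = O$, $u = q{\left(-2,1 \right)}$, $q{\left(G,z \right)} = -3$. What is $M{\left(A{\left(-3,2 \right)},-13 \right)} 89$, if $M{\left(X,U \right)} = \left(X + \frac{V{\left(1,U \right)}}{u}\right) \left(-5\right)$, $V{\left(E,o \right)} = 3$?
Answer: $\frac{2225}{2} \approx 1112.5$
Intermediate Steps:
$u = -3$
$A{\left(O,a \right)} = \frac{O}{2}$
$M{\left(X,U \right)} = 5 - 5 X$ ($M{\left(X,U \right)} = \left(X + \frac{3}{-3}\right) \left(-5\right) = \left(X + 3 \left(- \frac{1}{3}\right)\right) \left(-5\right) = \left(X - 1\right) \left(-5\right) = \left(-1 + X\right) \left(-5\right) = 5 - 5 X$)
$M{\left(A{\left(-3,2 \right)},-13 \right)} 89 = \left(5 - 5 \cdot \frac{1}{2} \left(-3\right)\right) 89 = \left(5 - - \frac{15}{2}\right) 89 = \left(5 + \frac{15}{2}\right) 89 = \frac{25}{2} \cdot 89 = \frac{2225}{2}$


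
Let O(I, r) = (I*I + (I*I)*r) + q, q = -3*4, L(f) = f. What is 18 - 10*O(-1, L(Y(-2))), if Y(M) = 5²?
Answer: -122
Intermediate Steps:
Y(M) = 25
q = -12
O(I, r) = -12 + I² + r*I² (O(I, r) = (I*I + (I*I)*r) - 12 = (I² + I²*r) - 12 = (I² + r*I²) - 12 = -12 + I² + r*I²)
18 - 10*O(-1, L(Y(-2))) = 18 - 10*(-12 + (-1)² + 25*(-1)²) = 18 - 10*(-12 + 1 + 25*1) = 18 - 10*(-12 + 1 + 25) = 18 - 10*14 = 18 - 140 = -122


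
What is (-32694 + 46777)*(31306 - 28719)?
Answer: 36432721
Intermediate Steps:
(-32694 + 46777)*(31306 - 28719) = 14083*2587 = 36432721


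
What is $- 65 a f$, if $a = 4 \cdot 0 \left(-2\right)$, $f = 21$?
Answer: $0$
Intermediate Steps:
$a = 0$ ($a = 0 \left(-2\right) = 0$)
$- 65 a f = \left(-65\right) 0 \cdot 21 = 0 \cdot 21 = 0$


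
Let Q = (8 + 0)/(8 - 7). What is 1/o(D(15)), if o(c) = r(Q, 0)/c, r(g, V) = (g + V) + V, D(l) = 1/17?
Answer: 1/136 ≈ 0.0073529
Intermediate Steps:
D(l) = 1/17
Q = 8 (Q = 8/1 = 8*1 = 8)
r(g, V) = g + 2*V (r(g, V) = (V + g) + V = g + 2*V)
o(c) = 8/c (o(c) = (8 + 2*0)/c = (8 + 0)/c = 8/c)
1/o(D(15)) = 1/(8/(1/17)) = 1/(8*17) = 1/136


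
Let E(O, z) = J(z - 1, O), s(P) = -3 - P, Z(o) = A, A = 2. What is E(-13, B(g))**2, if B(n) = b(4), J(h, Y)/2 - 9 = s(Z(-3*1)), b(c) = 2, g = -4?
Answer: 64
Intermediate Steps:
Z(o) = 2
J(h, Y) = 8 (J(h, Y) = 18 + 2*(-3 - 1*2) = 18 + 2*(-3 - 2) = 18 + 2*(-5) = 18 - 10 = 8)
B(n) = 2
E(O, z) = 8
E(-13, B(g))**2 = 8**2 = 64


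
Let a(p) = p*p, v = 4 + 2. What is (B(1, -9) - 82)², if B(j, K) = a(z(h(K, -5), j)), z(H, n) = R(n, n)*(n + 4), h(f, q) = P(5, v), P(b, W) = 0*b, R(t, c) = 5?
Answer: 294849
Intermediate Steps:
v = 6
P(b, W) = 0
h(f, q) = 0
z(H, n) = 20 + 5*n (z(H, n) = 5*(n + 4) = 5*(4 + n) = 20 + 5*n)
a(p) = p²
B(j, K) = (20 + 5*j)²
(B(1, -9) - 82)² = (25*(4 + 1)² - 82)² = (25*5² - 82)² = (25*25 - 82)² = (625 - 82)² = 543² = 294849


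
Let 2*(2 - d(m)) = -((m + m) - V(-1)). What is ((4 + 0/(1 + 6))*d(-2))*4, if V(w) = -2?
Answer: 16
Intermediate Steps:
d(m) = 3 + m (d(m) = 2 - (-1)*((m + m) - 1*(-2))/2 = 2 - (-1)*(2*m + 2)/2 = 2 - (-1)*(2 + 2*m)/2 = 2 - (-2 - 2*m)/2 = 2 + (1 + m) = 3 + m)
((4 + 0/(1 + 6))*d(-2))*4 = ((4 + 0/(1 + 6))*(3 - 2))*4 = ((4 + 0/7)*1)*4 = ((4 + (⅐)*0)*1)*4 = ((4 + 0)*1)*4 = (4*1)*4 = 4*4 = 16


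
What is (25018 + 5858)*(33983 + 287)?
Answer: 1058120520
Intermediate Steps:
(25018 + 5858)*(33983 + 287) = 30876*34270 = 1058120520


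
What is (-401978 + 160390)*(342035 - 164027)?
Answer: -43004596704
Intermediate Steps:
(-401978 + 160390)*(342035 - 164027) = -241588*178008 = -43004596704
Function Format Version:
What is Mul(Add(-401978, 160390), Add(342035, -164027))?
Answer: -43004596704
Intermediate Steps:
Mul(Add(-401978, 160390), Add(342035, -164027)) = Mul(-241588, 178008) = -43004596704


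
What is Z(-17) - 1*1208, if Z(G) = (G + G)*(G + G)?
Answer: -52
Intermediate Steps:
Z(G) = 4*G² (Z(G) = (2*G)*(2*G) = 4*G²)
Z(-17) - 1*1208 = 4*(-17)² - 1*1208 = 4*289 - 1208 = 1156 - 1208 = -52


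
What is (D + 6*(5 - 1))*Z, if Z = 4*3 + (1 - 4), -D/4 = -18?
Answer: 864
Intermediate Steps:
D = 72 (D = -4*(-18) = 72)
Z = 9 (Z = 12 - 3 = 9)
(D + 6*(5 - 1))*Z = (72 + 6*(5 - 1))*9 = (72 + 6*4)*9 = (72 + 24)*9 = 96*9 = 864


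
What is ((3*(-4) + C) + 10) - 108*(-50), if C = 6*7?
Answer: 5440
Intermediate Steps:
C = 42
((3*(-4) + C) + 10) - 108*(-50) = ((3*(-4) + 42) + 10) - 108*(-50) = ((-12 + 42) + 10) + 5400 = (30 + 10) + 5400 = 40 + 5400 = 5440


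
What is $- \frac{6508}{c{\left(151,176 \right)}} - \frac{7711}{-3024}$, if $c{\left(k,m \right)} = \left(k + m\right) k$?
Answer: $\frac{120355285}{49772016} \approx 2.4181$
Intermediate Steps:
$c{\left(k,m \right)} = k \left(k + m\right)$
$- \frac{6508}{c{\left(151,176 \right)}} - \frac{7711}{-3024} = - \frac{6508}{151 \left(151 + 176\right)} - \frac{7711}{-3024} = - \frac{6508}{151 \cdot 327} - - \frac{7711}{3024} = - \frac{6508}{49377} + \frac{7711}{3024} = \frac{120355285}{49772016}$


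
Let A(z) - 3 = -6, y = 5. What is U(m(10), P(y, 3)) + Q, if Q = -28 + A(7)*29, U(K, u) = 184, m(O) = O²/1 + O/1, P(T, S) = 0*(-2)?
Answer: 69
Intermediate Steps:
P(T, S) = 0
m(O) = O + O² (m(O) = O²*1 + O*1 = O² + O = O + O²)
A(z) = -3 (A(z) = 3 - 6 = -3)
Q = -115 (Q = -28 - 3*29 = -28 - 87 = -115)
U(m(10), P(y, 3)) + Q = 184 - 115 = 69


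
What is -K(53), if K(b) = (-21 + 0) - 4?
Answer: 25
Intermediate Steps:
K(b) = -25 (K(b) = -21 - 4 = -25)
-K(53) = -1*(-25) = 25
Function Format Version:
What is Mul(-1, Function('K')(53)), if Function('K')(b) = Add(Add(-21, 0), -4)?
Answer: 25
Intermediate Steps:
Function('K')(b) = -25 (Function('K')(b) = Add(-21, -4) = -25)
Mul(-1, Function('K')(53)) = Mul(-1, -25) = 25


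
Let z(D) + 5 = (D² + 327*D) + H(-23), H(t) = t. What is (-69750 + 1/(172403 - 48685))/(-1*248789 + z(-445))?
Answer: 8629330499/24286709426 ≈ 0.35531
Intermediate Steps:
z(D) = -28 + D² + 327*D (z(D) = -5 + ((D² + 327*D) - 23) = -5 + (-23 + D² + 327*D) = -28 + D² + 327*D)
(-69750 + 1/(172403 - 48685))/(-1*248789 + z(-445)) = (-69750 + 1/(172403 - 48685))/(-1*248789 + (-28 + (-445)² + 327*(-445))) = (-69750 + 1/123718)/(-248789 + (-28 + 198025 - 145515)) = (-69750 + 1/123718)/(-248789 + 52482) = -8629330499/123718/(-196307) = -8629330499/123718*(-1/196307) = 8629330499/24286709426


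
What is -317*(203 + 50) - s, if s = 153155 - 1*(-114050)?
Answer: -347406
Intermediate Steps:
s = 267205 (s = 153155 + 114050 = 267205)
-317*(203 + 50) - s = -317*(203 + 50) - 1*267205 = -317*253 - 267205 = -80201 - 267205 = -347406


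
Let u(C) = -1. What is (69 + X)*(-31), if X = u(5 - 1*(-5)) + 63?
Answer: -4061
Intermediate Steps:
X = 62 (X = -1 + 63 = 62)
(69 + X)*(-31) = (69 + 62)*(-31) = 131*(-31) = -4061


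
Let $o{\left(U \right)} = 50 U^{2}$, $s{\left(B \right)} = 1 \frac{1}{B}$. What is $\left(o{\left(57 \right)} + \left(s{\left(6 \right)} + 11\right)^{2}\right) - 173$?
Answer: $\frac{5846461}{36} \approx 1.624 \cdot 10^{5}$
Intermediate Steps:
$s{\left(B \right)} = \frac{1}{B}$
$\left(o{\left(57 \right)} + \left(s{\left(6 \right)} + 11\right)^{2}\right) - 173 = \left(50 \cdot 57^{2} + \left(\frac{1}{6} + 11\right)^{2}\right) - 173 = \left(50 \cdot 3249 + \left(\frac{1}{6} + 11\right)^{2}\right) + \left(-1387 + 1214\right) = \left(162450 + \left(\frac{67}{6}\right)^{2}\right) - 173 = \left(162450 + \frac{4489}{36}\right) - 173 = \frac{5852689}{36} - 173 = \frac{5846461}{36}$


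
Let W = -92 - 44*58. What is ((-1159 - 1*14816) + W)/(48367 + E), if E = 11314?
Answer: -18619/59681 ≈ -0.31198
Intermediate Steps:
W = -2644 (W = -92 - 2552 = -2644)
((-1159 - 1*14816) + W)/(48367 + E) = ((-1159 - 1*14816) - 2644)/(48367 + 11314) = ((-1159 - 14816) - 2644)/59681 = (-15975 - 2644)*(1/59681) = -18619*1/59681 = -18619/59681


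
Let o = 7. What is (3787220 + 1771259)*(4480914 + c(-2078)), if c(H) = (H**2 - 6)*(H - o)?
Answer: -50019150100439964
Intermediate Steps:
c(H) = (-7 + H)*(-6 + H**2) (c(H) = (H**2 - 6)*(H - 1*7) = (-6 + H**2)*(H - 7) = (-6 + H**2)*(-7 + H) = (-7 + H)*(-6 + H**2))
(3787220 + 1771259)*(4480914 + c(-2078)) = (3787220 + 1771259)*(4480914 + (42 + (-2078)**3 - 7*(-2078)**2 - 6*(-2078))) = 5558479*(4480914 + (42 - 8972978552 - 7*4318084 + 12468)) = 5558479*(4480914 + (42 - 8972978552 - 30226588 + 12468)) = 5558479*(4480914 - 9003192630) = 5558479*(-8998711716) = -50019150100439964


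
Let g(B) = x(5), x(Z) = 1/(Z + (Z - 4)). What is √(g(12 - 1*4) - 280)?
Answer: I*√10074/6 ≈ 16.728*I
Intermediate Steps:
x(Z) = 1/(-4 + 2*Z) (x(Z) = 1/(Z + (-4 + Z)) = 1/(-4 + 2*Z))
g(B) = ⅙ (g(B) = 1/(2*(-2 + 5)) = (½)/3 = (½)*(⅓) = ⅙)
√(g(12 - 1*4) - 280) = √(⅙ - 280) = √(-1679/6) = I*√10074/6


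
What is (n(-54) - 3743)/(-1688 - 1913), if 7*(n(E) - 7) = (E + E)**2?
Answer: 14488/25207 ≈ 0.57476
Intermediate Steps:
n(E) = 7 + 4*E**2/7 (n(E) = 7 + (E + E)**2/7 = 7 + (2*E)**2/7 = 7 + (4*E**2)/7 = 7 + 4*E**2/7)
(n(-54) - 3743)/(-1688 - 1913) = ((7 + (4/7)*(-54)**2) - 3743)/(-1688 - 1913) = ((7 + (4/7)*2916) - 3743)/(-3601) = ((7 + 11664/7) - 3743)*(-1/3601) = (11713/7 - 3743)*(-1/3601) = -14488/7*(-1/3601) = 14488/25207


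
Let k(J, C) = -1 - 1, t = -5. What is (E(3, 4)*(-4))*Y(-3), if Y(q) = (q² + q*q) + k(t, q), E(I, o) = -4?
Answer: 256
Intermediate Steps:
k(J, C) = -2
Y(q) = -2 + 2*q² (Y(q) = (q² + q*q) - 2 = (q² + q²) - 2 = 2*q² - 2 = -2 + 2*q²)
(E(3, 4)*(-4))*Y(-3) = (-4*(-4))*(-2 + 2*(-3)²) = 16*(-2 + 2*9) = 16*(-2 + 18) = 16*16 = 256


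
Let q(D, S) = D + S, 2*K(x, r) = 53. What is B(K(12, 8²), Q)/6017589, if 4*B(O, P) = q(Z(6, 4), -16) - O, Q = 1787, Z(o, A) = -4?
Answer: -31/16046904 ≈ -1.9318e-6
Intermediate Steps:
K(x, r) = 53/2 (K(x, r) = (½)*53 = 53/2)
B(O, P) = -5 - O/4 (B(O, P) = ((-4 - 16) - O)/4 = (-20 - O)/4 = -5 - O/4)
B(K(12, 8²), Q)/6017589 = (-5 - ¼*53/2)/6017589 = (-5 - 53/8)*(1/6017589) = -93/8*1/6017589 = -31/16046904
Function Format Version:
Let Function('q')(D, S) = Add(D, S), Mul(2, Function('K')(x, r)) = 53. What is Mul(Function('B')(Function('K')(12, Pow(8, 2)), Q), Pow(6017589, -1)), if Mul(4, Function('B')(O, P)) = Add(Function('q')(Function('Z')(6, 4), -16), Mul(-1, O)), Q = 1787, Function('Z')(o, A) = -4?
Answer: Rational(-31, 16046904) ≈ -1.9318e-6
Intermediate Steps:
Function('K')(x, r) = Rational(53, 2) (Function('K')(x, r) = Mul(Rational(1, 2), 53) = Rational(53, 2))
Function('B')(O, P) = Add(-5, Mul(Rational(-1, 4), O)) (Function('B')(O, P) = Mul(Rational(1, 4), Add(Add(-4, -16), Mul(-1, O))) = Mul(Rational(1, 4), Add(-20, Mul(-1, O))) = Add(-5, Mul(Rational(-1, 4), O)))
Mul(Function('B')(Function('K')(12, Pow(8, 2)), Q), Pow(6017589, -1)) = Mul(Add(-5, Mul(Rational(-1, 4), Rational(53, 2))), Pow(6017589, -1)) = Mul(Add(-5, Rational(-53, 8)), Rational(1, 6017589)) = Mul(Rational(-93, 8), Rational(1, 6017589)) = Rational(-31, 16046904)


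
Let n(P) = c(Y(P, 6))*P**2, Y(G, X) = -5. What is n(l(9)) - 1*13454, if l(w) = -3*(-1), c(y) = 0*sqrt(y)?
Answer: -13454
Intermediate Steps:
c(y) = 0
l(w) = 3
n(P) = 0 (n(P) = 0*P**2 = 0)
n(l(9)) - 1*13454 = 0 - 1*13454 = 0 - 13454 = -13454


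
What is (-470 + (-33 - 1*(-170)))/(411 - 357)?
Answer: -37/6 ≈ -6.1667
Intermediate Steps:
(-470 + (-33 - 1*(-170)))/(411 - 357) = (-470 + (-33 + 170))/54 = (-470 + 137)*(1/54) = -333*1/54 = -37/6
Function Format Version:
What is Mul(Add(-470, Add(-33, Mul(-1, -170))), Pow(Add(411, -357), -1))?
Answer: Rational(-37, 6) ≈ -6.1667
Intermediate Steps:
Mul(Add(-470, Add(-33, Mul(-1, -170))), Pow(Add(411, -357), -1)) = Mul(Add(-470, Add(-33, 170)), Pow(54, -1)) = Mul(Add(-470, 137), Rational(1, 54)) = Mul(-333, Rational(1, 54)) = Rational(-37, 6)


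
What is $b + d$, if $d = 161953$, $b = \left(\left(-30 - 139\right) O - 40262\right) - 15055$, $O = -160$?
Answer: $133676$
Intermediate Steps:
$b = -28277$ ($b = \left(\left(-30 - 139\right) \left(-160\right) - 40262\right) - 15055 = \left(\left(-169\right) \left(-160\right) - 40262\right) - 15055 = \left(27040 - 40262\right) - 15055 = -13222 - 15055 = -28277$)
$b + d = -28277 + 161953 = 133676$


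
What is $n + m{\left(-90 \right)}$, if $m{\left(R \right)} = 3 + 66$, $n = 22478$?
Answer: $22547$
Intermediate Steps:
$m{\left(R \right)} = 69$
$n + m{\left(-90 \right)} = 22478 + 69 = 22547$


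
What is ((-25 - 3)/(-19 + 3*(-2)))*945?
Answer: 5292/5 ≈ 1058.4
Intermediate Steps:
((-25 - 3)/(-19 + 3*(-2)))*945 = -28/(-19 - 6)*945 = -28/(-25)*945 = -28*(-1/25)*945 = (28/25)*945 = 5292/5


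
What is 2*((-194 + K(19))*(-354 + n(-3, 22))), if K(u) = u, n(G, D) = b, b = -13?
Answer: 128450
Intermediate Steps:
n(G, D) = -13
2*((-194 + K(19))*(-354 + n(-3, 22))) = 2*((-194 + 19)*(-354 - 13)) = 2*(-175*(-367)) = 2*64225 = 128450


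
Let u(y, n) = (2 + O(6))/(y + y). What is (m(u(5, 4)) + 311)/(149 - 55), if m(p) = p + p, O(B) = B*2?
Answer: 1569/470 ≈ 3.3383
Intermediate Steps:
O(B) = 2*B
u(y, n) = 7/y (u(y, n) = (2 + 2*6)/(y + y) = (2 + 12)/((2*y)) = 14*(1/(2*y)) = 7/y)
m(p) = 2*p
(m(u(5, 4)) + 311)/(149 - 55) = (2*(7/5) + 311)/(149 - 55) = (2*(7*(⅕)) + 311)/94 = (2*(7/5) + 311)*(1/94) = (14/5 + 311)*(1/94) = (1569/5)*(1/94) = 1569/470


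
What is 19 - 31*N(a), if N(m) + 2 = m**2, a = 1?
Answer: 50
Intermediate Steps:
N(m) = -2 + m**2
19 - 31*N(a) = 19 - 31*(-2 + 1**2) = 19 - 31*(-2 + 1) = 19 - 31*(-1) = 19 + 31 = 50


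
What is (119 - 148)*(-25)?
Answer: 725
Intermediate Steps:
(119 - 148)*(-25) = -29*(-25) = 725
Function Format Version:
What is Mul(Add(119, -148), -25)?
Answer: 725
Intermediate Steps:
Mul(Add(119, -148), -25) = Mul(-29, -25) = 725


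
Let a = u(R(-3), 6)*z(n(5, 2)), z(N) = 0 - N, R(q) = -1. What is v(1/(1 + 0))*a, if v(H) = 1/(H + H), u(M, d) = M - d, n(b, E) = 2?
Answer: 7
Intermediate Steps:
z(N) = -N
v(H) = 1/(2*H)
a = 14 (a = (-1 - 1*6)*(-1*2) = (-1 - 6)*(-2) = -7*(-2) = 14)
v(1/(1 + 0))*a = (1/(2*(1/(1 + 0))))*14 = (1/(2*(1/1)))*14 = ((½)/1)*14 = ((½)*1)*14 = (½)*14 = 7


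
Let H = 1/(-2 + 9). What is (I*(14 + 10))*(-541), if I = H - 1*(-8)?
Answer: -740088/7 ≈ -1.0573e+5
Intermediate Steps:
H = 1/7 ≈ 0.14286
I = 57/7 (I = 1/7 - 1*(-8) = 1/7 + 8 = 57/7 ≈ 8.1429)
(I*(14 + 10))*(-541) = (57*(14 + 10)/7)*(-541) = ((57/7)*24)*(-541) = (1368/7)*(-541) = -740088/7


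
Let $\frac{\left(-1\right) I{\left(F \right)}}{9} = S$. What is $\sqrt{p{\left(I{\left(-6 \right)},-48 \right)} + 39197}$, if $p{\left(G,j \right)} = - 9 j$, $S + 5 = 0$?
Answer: $\sqrt{39629} \approx 199.07$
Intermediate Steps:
$S = -5$ ($S = -5 + 0 = -5$)
$I{\left(F \right)} = 45$ ($I{\left(F \right)} = \left(-9\right) \left(-5\right) = 45$)
$\sqrt{p{\left(I{\left(-6 \right)},-48 \right)} + 39197} = \sqrt{\left(-9\right) \left(-48\right) + 39197} = \sqrt{432 + 39197} = \sqrt{39629}$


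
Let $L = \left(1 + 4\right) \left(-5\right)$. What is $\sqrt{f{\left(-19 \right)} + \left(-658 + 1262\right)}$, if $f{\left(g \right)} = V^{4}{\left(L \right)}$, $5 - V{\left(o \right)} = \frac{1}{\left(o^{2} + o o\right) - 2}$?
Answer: $\frac{\sqrt{2980359545714305}}{1557504} \approx 35.051$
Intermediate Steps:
$L = -25$ ($L = 5 \left(-5\right) = -25$)
$V{\left(o \right)} = 5 - \frac{1}{-2 + 2 o^{2}}$ ($V{\left(o \right)} = 5 - \frac{1}{\left(o^{2} + o o\right) - 2} = 5 - \frac{1}{\left(o^{2} + o^{2}\right) - 2} = 5 - \frac{1}{2 o^{2} - 2} = 5 - \frac{1}{-2 + 2 o^{2}}$)
$f{\left(g \right)} = \frac{1515165044864641}{2425818710016}$ ($f{\left(g \right)} = \left(\frac{-11 + 10 \left(-25\right)^{2}}{2 \left(-1 + \left(-25\right)^{2}\right)}\right)^{4} = \left(\frac{-11 + 10 \cdot 625}{2 \left(-1 + 625\right)}\right)^{4} = \left(\frac{-11 + 6250}{2 \cdot 624}\right)^{4} = \left(\frac{1}{2} \cdot \frac{1}{624} \cdot 6239\right)^{4} = \left(\frac{6239}{1248}\right)^{4} = \frac{1515165044864641}{2425818710016}$)
$\sqrt{f{\left(-19 \right)} + \left(-658 + 1262\right)} = \sqrt{\frac{1515165044864641}{2425818710016} + \left(-658 + 1262\right)} = \sqrt{\frac{1515165044864641}{2425818710016} + 604} = \sqrt{\frac{2980359545714305}{2425818710016}} = \frac{\sqrt{2980359545714305}}{1557504}$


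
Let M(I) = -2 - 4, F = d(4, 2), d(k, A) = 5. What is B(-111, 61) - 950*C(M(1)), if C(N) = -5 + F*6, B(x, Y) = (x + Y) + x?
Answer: -23911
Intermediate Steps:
B(x, Y) = Y + 2*x (B(x, Y) = (Y + x) + x = Y + 2*x)
F = 5
M(I) = -6
C(N) = 25 (C(N) = -5 + 5*6 = -5 + 30 = 25)
B(-111, 61) - 950*C(M(1)) = (61 + 2*(-111)) - 950*25 = (61 - 222) - 23750 = -161 - 23750 = -23911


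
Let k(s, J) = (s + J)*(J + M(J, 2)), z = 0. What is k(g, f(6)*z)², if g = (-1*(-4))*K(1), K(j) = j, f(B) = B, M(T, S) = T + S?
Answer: 64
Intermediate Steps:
M(T, S) = S + T
g = 4 (g = -1*(-4)*1 = 4*1 = 4)
k(s, J) = (2 + 2*J)*(J + s) (k(s, J) = (s + J)*(J + (2 + J)) = (J + s)*(2 + 2*J) = (2 + 2*J)*(J + s))
k(g, f(6)*z)² = (2*(6*0) + 2*4 + 2*(6*0)² + 2*(6*0)*4)² = (2*0 + 8 + 2*0² + 2*0*4)² = (0 + 8 + 2*0 + 0)² = (0 + 8 + 0 + 0)² = 8² = 64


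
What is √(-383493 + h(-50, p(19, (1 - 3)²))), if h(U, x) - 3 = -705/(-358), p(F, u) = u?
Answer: I*√49149359970/358 ≈ 619.26*I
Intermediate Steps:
h(U, x) = 1779/358 (h(U, x) = 3 - 705/(-358) = 3 - 705*(-1/358) = 3 + 705/358 = 1779/358)
√(-383493 + h(-50, p(19, (1 - 3)²))) = √(-383493 + 1779/358) = √(-137288715/358) = I*√49149359970/358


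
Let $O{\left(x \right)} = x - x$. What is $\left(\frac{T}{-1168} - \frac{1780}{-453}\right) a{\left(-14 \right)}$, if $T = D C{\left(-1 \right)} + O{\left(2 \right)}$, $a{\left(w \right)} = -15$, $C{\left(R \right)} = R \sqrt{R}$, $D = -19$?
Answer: $- \frac{8900}{151} + \frac{285 i}{1168} \approx -58.94 + 0.24401 i$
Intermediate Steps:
$O{\left(x \right)} = 0$
$C{\left(R \right)} = R^{\frac{3}{2}}$
$T = 19 i$ ($T = - 19 \left(-1\right)^{\frac{3}{2}} + 0 = - 19 \left(- i\right) + 0 = 19 i + 0 = 19 i \approx 19.0 i$)
$\left(\frac{T}{-1168} - \frac{1780}{-453}\right) a{\left(-14 \right)} = \left(\frac{19 i}{-1168} - \frac{1780}{-453}\right) \left(-15\right) = \left(19 i \left(- \frac{1}{1168}\right) - - \frac{1780}{453}\right) \left(-15\right) = \left(- \frac{19 i}{1168} + \frac{1780}{453}\right) \left(-15\right) = \left(\frac{1780}{453} - \frac{19 i}{1168}\right) \left(-15\right) = - \frac{8900}{151} + \frac{285 i}{1168}$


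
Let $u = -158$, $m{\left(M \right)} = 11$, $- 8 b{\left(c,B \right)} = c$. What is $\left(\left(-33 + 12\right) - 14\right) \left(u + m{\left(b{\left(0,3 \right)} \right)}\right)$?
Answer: $5145$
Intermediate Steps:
$b{\left(c,B \right)} = - \frac{c}{8}$
$\left(\left(-33 + 12\right) - 14\right) \left(u + m{\left(b{\left(0,3 \right)} \right)}\right) = \left(\left(-33 + 12\right) - 14\right) \left(-158 + 11\right) = \left(-21 - 14\right) \left(-147\right) = \left(-35\right) \left(-147\right) = 5145$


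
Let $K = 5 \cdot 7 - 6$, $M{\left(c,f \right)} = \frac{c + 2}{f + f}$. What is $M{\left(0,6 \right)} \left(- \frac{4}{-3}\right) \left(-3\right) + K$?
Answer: $\frac{85}{3} \approx 28.333$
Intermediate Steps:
$M{\left(c,f \right)} = \frac{2 + c}{2 f}$
$K = 29$ ($K = 35 - 6 = 29$)
$M{\left(0,6 \right)} \left(- \frac{4}{-3}\right) \left(-3\right) + K = \frac{2 + 0}{2 \cdot 6} \left(- \frac{4}{-3}\right) \left(-3\right) + 29 = \frac{1}{2} \cdot \frac{1}{6} \cdot 2 \left(\left(-4\right) \left(- \frac{1}{3}\right)\right) \left(-3\right) + 29 = \frac{1}{6} \cdot \frac{4}{3} \left(-3\right) + 29 = \frac{2}{9} \left(-3\right) + 29 = - \frac{2}{3} + 29 = \frac{85}{3}$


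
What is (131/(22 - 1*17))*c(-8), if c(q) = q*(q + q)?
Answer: 16768/5 ≈ 3353.6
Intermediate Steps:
c(q) = 2*q² (c(q) = q*(2*q) = 2*q²)
(131/(22 - 1*17))*c(-8) = (131/(22 - 1*17))*(2*(-8)²) = (131/(22 - 17))*(2*64) = (131/5)*128 = 16768/5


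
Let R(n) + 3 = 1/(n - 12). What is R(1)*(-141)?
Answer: 4794/11 ≈ 435.82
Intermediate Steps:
R(n) = -3 + 1/(-12 + n) (R(n) = -3 + 1/(n - 12) = -3 + 1/(-12 + n))
R(1)*(-141) = ((37 - 3*1)/(-12 + 1))*(-141) = ((37 - 3)/(-11))*(-141) = -1/11*34*(-141) = -34/11*(-141) = 4794/11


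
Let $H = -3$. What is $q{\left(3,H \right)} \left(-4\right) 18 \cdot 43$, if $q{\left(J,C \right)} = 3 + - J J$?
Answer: $18576$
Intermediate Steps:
$q{\left(J,C \right)} = 3 - J^{2}$
$q{\left(3,H \right)} \left(-4\right) 18 \cdot 43 = \left(3 - 3^{2}\right) \left(-4\right) 18 \cdot 43 = \left(3 - 9\right) \left(-4\right) 18 \cdot 43 = \left(-6\right) \left(-4\right) 18 \cdot 43 = 24 \cdot 18 \cdot 43 = 432 \cdot 43 = 18576$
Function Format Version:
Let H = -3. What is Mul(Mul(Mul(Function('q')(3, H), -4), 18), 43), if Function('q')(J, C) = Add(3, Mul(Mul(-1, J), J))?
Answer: 18576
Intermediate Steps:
Function('q')(J, C) = Add(3, Mul(-1, Pow(J, 2)))
Mul(Mul(Mul(Function('q')(3, H), -4), 18), 43) = Mul(Mul(Mul(Add(3, Mul(-1, Pow(3, 2))), -4), 18), 43) = Mul(Mul(Mul(Add(3, Mul(-1, 9)), -4), 18), 43) = Mul(Mul(Mul(Add(3, -9), -4), 18), 43) = Mul(Mul(Mul(-6, -4), 18), 43) = Mul(Mul(24, 18), 43) = Mul(432, 43) = 18576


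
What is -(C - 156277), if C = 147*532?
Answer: 78073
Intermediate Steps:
C = 78204
-(C - 156277) = -(78204 - 156277) = -1*(-78073) = 78073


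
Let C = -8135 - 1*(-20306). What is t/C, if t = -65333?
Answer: -65333/12171 ≈ -5.3679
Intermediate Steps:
C = 12171 (C = -8135 + 20306 = 12171)
t/C = -65333/12171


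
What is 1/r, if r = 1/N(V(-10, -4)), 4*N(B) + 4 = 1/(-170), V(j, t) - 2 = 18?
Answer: -681/680 ≈ -1.0015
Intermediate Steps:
V(j, t) = 20 (V(j, t) = 2 + 18 = 20)
N(B) = -681/680 (N(B) = -1 + (¼)/(-170) = -1 + (¼)*(-1/170) = -1 - 1/680 = -681/680)
r = -680/681 (r = 1/(-681/680) = -680/681 ≈ -0.99853)
1/r = 1/(-680/681) = -681/680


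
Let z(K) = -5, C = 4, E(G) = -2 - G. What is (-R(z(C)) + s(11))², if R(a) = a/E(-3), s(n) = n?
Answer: 256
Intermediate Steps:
R(a) = a (R(a) = a/(-2 - 1*(-3)) = a/(-2 + 3) = a/1 = a*1 = a)
(-R(z(C)) + s(11))² = (-1*(-5) + 11)² = (5 + 11)² = 16² = 256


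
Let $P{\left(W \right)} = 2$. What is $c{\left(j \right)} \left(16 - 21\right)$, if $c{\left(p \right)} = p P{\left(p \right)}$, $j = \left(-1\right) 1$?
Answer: $10$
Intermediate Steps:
$j = -1$
$c{\left(p \right)} = 2 p$ ($c{\left(p \right)} = p 2 = 2 p$)
$c{\left(j \right)} \left(16 - 21\right) = 2 \left(-1\right) \left(16 - 21\right) = \left(-2\right) \left(-5\right) = 10$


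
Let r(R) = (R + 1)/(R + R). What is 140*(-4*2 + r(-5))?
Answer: -1064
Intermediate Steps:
r(R) = (1 + R)/(2*R) (r(R) = (1 + R)/((2*R)) = (1 + R)*(1/(2*R)) = (1 + R)/(2*R))
140*(-4*2 + r(-5)) = 140*(-4*2 + (½)*(1 - 5)/(-5)) = 140*(-8 + (½)*(-⅕)*(-4)) = 140*(-8 + ⅖) = 140*(-38/5) = -1064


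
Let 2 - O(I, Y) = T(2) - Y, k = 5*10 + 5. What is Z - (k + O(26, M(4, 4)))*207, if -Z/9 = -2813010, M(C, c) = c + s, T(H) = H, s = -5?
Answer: 25305912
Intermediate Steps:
M(C, c) = -5 + c (M(C, c) = c - 5 = -5 + c)
Z = 25317090 (Z = -9*(-2813010) = 25317090)
k = 55 (k = 50 + 5 = 55)
O(I, Y) = Y (O(I, Y) = 2 - (2 - Y) = 2 + (-2 + Y) = Y)
Z - (k + O(26, M(4, 4)))*207 = 25317090 - (55 + (-5 + 4))*207 = 25317090 - (55 - 1)*207 = 25317090 - 54*207 = 25317090 - 1*11178 = 25317090 - 11178 = 25305912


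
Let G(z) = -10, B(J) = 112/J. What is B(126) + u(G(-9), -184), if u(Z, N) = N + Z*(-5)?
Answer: -1198/9 ≈ -133.11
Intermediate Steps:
u(Z, N) = N - 5*Z
B(126) + u(G(-9), -184) = 112/126 + (-184 - 5*(-10)) = 112*(1/126) + (-184 + 50) = 8/9 - 134 = -1198/9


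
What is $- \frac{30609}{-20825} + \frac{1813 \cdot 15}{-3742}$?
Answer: $- \frac{451796997}{77927150} \approx -5.7977$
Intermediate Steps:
$- \frac{30609}{-20825} + \frac{1813 \cdot 15}{-3742} = \left(-30609\right) \left(- \frac{1}{20825}\right) + 27195 \left(- \frac{1}{3742}\right) = \frac{30609}{20825} - \frac{27195}{3742} = - \frac{451796997}{77927150}$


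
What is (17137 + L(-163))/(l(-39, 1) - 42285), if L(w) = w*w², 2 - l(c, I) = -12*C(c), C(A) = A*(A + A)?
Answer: 4313610/5779 ≈ 746.43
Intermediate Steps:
C(A) = 2*A² (C(A) = A*(2*A) = 2*A²)
l(c, I) = 2 + 24*c² (l(c, I) = 2 - (-12)*2*c² = 2 - (-24)*c² = 2 + 24*c²)
L(w) = w³
(17137 + L(-163))/(l(-39, 1) - 42285) = (17137 + (-163)³)/((2 + 24*(-39)²) - 42285) = (17137 - 4330747)/((2 + 24*1521) - 42285) = -4313610/((2 + 36504) - 42285) = -4313610/(36506 - 42285) = -4313610/(-5779) = -4313610*(-1/5779) = 4313610/5779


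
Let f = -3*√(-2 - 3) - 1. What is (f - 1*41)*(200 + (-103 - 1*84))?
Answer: -546 - 39*I*√5 ≈ -546.0 - 87.207*I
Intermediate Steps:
f = -1 - 3*I*√5 (f = -3*I*√5 - 1 = -1 - 3*I*√5 ≈ -1.0 - 6.7082*I)
(f - 1*41)*(200 + (-103 - 1*84)) = ((-1 - 3*I*√5) - 1*41)*(200 + (-103 - 1*84)) = ((-1 - 3*I*√5) - 41)*(200 + (-103 - 84)) = (-42 - 3*I*√5)*(200 - 187) = (-42 - 3*I*√5)*13 = -546 - 39*I*√5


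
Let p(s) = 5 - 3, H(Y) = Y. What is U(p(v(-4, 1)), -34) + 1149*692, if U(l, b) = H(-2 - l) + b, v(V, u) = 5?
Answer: 795070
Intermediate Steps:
p(s) = 2
U(l, b) = -2 + b - l (U(l, b) = (-2 - l) + b = -2 + b - l)
U(p(v(-4, 1)), -34) + 1149*692 = (-2 - 34 - 1*2) + 1149*692 = (-2 - 34 - 2) + 795108 = -38 + 795108 = 795070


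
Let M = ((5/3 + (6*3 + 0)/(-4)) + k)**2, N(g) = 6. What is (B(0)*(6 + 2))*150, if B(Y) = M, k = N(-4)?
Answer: 36100/3 ≈ 12033.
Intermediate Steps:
k = 6
M = 361/36 (M = ((5/3 + (6*3 + 0)/(-4)) + 6)**2 = ((5*(1/3) + (18 + 0)*(-1/4)) + 6)**2 = ((5/3 + 18*(-1/4)) + 6)**2 = ((5/3 - 9/2) + 6)**2 = (-17/6 + 6)**2 = (19/6)**2 = 361/36 ≈ 10.028)
B(Y) = 361/36
(B(0)*(6 + 2))*150 = (361*(6 + 2)/36)*150 = ((361/36)*8)*150 = (722/9)*150 = 36100/3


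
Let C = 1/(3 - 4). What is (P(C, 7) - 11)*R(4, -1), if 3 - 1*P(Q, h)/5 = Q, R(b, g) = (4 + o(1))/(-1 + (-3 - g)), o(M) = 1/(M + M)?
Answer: -27/2 ≈ -13.500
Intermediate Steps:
o(M) = 1/(2*M)
R(b, g) = 9/(2*(-4 - g)) (R(b, g) = (4 + (½)/1)/(-1 + (-3 - g)) = (4 + (½)*1)/(-4 - g) = (4 + ½)/(-4 - g) = 9/(2*(-4 - g)))
C = -1 (C = 1/(-1) = -1)
P(Q, h) = 15 - 5*Q
(P(C, 7) - 11)*R(4, -1) = ((15 - 5*(-1)) - 11)*(-9/(8 + 2*(-1))) = ((15 + 5) - 11)*(-9/(8 - 2)) = (20 - 11)*(-9/6) = 9*(-9*⅙) = 9*(-3/2) = -27/2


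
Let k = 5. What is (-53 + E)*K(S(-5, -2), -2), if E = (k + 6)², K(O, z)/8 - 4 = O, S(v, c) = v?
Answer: -544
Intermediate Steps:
K(O, z) = 32 + 8*O
E = 121 (E = (5 + 6)² = 11² = 121)
(-53 + E)*K(S(-5, -2), -2) = (-53 + 121)*(32 + 8*(-5)) = 68*(32 - 40) = 68*(-8) = -544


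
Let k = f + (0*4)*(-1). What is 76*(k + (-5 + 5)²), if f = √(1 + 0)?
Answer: 76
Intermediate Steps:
f = 1 (f = √1 = 1)
k = 1 (k = 1 + (0*4)*(-1) = 1 + 0*(-1) = 1 + 0 = 1)
76*(k + (-5 + 5)²) = 76*(1 + (-5 + 5)²) = 76*(1 + 0²) = 76*(1 + 0) = 76*1 = 76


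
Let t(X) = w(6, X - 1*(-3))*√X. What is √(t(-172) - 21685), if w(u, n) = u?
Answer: √(-21685 + 12*I*√43) ≈ 0.2672 + 147.26*I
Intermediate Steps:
t(X) = 6*√X
√(t(-172) - 21685) = √(6*√(-172) - 21685) = √(6*(2*I*√43) - 21685) = √(12*I*√43 - 21685) = √(-21685 + 12*I*√43)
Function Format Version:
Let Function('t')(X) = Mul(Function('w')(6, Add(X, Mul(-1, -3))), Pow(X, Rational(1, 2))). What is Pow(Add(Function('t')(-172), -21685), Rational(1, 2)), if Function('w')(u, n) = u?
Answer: Pow(Add(-21685, Mul(12, I, Pow(43, Rational(1, 2)))), Rational(1, 2)) ≈ Add(0.2672, Mul(147.26, I))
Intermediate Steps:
Function('t')(X) = Mul(6, Pow(X, Rational(1, 2)))
Pow(Add(Function('t')(-172), -21685), Rational(1, 2)) = Pow(Add(Mul(6, Pow(-172, Rational(1, 2))), -21685), Rational(1, 2)) = Pow(Add(Mul(6, Mul(2, I, Pow(43, Rational(1, 2)))), -21685), Rational(1, 2)) = Pow(Add(Mul(12, I, Pow(43, Rational(1, 2))), -21685), Rational(1, 2)) = Pow(Add(-21685, Mul(12, I, Pow(43, Rational(1, 2)))), Rational(1, 2))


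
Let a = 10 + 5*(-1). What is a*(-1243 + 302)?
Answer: -4705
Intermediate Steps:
a = 5 (a = 10 - 5 = 5)
a*(-1243 + 302) = 5*(-1243 + 302) = 5*(-941) = -4705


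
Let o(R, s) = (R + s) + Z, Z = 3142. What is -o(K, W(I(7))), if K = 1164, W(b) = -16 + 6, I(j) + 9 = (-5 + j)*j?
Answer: -4296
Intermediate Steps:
I(j) = -9 + j*(-5 + j) (I(j) = -9 + (-5 + j)*j = -9 + j*(-5 + j))
W(b) = -10
o(R, s) = 3142 + R + s (o(R, s) = (R + s) + 3142 = 3142 + R + s)
-o(K, W(I(7))) = -(3142 + 1164 - 10) = -1*4296 = -4296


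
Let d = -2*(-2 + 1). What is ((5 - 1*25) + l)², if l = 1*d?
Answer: 324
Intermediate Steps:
d = 2 (d = -2*(-1) = 2)
l = 2 (l = 1*2 = 2)
((5 - 1*25) + l)² = ((5 - 1*25) + 2)² = ((5 - 25) + 2)² = (-20 + 2)² = (-18)² = 324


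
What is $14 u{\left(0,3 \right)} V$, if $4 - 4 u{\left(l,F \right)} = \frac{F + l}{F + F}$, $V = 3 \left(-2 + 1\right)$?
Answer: $- \frac{147}{4} \approx -36.75$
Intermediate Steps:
$V = -3$ ($V = 3 \left(-1\right) = -3$)
$u{\left(l,F \right)} = 1 - \frac{F + l}{8 F}$ ($u{\left(l,F \right)} = 1 - \frac{\left(F + l\right) \frac{1}{F + F}}{4} = 1 - \frac{\left(F + l\right) \frac{1}{2 F}}{4} = 1 - \frac{\frac{1}{2} \frac{1}{F} \left(F + l\right)}{4} = 1 - \frac{F + l}{8 F}$)
$14 u{\left(0,3 \right)} V = 14 \frac{\left(-1\right) 0 + 7 \cdot 3}{8 \cdot 3} \left(-3\right) = 14 \cdot \frac{1}{8} \cdot \frac{1}{3} \left(0 + 21\right) \left(-3\right) = 14 \cdot \frac{1}{8} \cdot \frac{1}{3} \cdot 21 \left(-3\right) = 14 \cdot \frac{7}{8} \left(-3\right) = \frac{49}{4} \left(-3\right) = - \frac{147}{4}$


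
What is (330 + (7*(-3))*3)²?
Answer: 71289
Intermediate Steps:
(330 + (7*(-3))*3)² = (330 - 21*3)² = (330 - 63)² = 267² = 71289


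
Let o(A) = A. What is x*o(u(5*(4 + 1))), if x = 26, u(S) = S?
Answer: 650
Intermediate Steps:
x*o(u(5*(4 + 1))) = 26*(5*(4 + 1)) = 26*(5*5) = 26*25 = 650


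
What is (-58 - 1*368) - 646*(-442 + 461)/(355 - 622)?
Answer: -101468/267 ≈ -380.03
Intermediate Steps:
(-58 - 1*368) - 646*(-442 + 461)/(355 - 622) = (-58 - 368) - 12274/(-267) = -426 - 12274*(-1)/267 = -426 - 646*(-19/267) = -426 + 12274/267 = -101468/267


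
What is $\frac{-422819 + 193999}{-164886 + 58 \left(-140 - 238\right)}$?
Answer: $\frac{22882}{18681} \approx 1.2249$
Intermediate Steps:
$\frac{-422819 + 193999}{-164886 + 58 \left(-140 - 238\right)} = - \frac{228820}{-164886 + 58 \left(-378\right)} = - \frac{228820}{-164886 - 21924} = - \frac{228820}{-186810} = \left(-228820\right) \left(- \frac{1}{186810}\right) = \frac{22882}{18681}$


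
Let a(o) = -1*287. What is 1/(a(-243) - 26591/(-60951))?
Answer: -60951/17466346 ≈ -0.0034896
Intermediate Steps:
a(o) = -287
1/(a(-243) - 26591/(-60951)) = 1/(-287 - 26591/(-60951)) = 1/(-287 - 26591*(-1/60951)) = 1/(-287 + 26591/60951) = 1/(-17466346/60951) = -60951/17466346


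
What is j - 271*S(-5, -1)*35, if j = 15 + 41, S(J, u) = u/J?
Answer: -1841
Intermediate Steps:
j = 56
j - 271*S(-5, -1)*35 = 56 - 271*(-1/(-5))*35 = 56 - 271*(-1*(-⅕))*35 = 56 - 271*35/5 = 56 - 271*7 = 56 - 1897 = -1841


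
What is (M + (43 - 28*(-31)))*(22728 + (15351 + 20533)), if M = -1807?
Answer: -52516352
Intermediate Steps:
(M + (43 - 28*(-31)))*(22728 + (15351 + 20533)) = (-1807 + (43 - 28*(-31)))*(22728 + (15351 + 20533)) = (-1807 + (43 + 868))*(22728 + 35884) = (-1807 + 911)*58612 = -896*58612 = -52516352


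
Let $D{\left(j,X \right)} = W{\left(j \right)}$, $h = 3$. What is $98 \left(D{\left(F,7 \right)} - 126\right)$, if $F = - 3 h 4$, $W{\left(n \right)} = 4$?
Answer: $-11956$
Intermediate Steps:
$F = -36$ ($F = \left(-3\right) 3 \cdot 4 = \left(-9\right) 4 = -36$)
$D{\left(j,X \right)} = 4$
$98 \left(D{\left(F,7 \right)} - 126\right) = 98 \left(4 - 126\right) = 98 \left(-122\right) = -11956$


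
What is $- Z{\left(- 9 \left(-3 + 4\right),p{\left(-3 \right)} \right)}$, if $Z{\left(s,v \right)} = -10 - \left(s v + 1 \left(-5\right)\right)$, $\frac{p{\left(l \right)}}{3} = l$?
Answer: $86$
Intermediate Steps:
$p{\left(l \right)} = 3 l$
$Z{\left(s,v \right)} = -5 - s v$ ($Z{\left(s,v \right)} = -10 - \left(s v - 5\right) = -10 - \left(-5 + s v\right) = -5 - s v$)
$- Z{\left(- 9 \left(-3 + 4\right),p{\left(-3 \right)} \right)} = - (-5 - - 9 \left(-3 + 4\right) 3 \left(-3\right)) = - (-5 - \left(-9\right) 1 \left(-9\right)) = - (-5 - \left(-9\right) \left(-9\right)) = - (-5 - 81) = \left(-1\right) \left(-86\right) = 86$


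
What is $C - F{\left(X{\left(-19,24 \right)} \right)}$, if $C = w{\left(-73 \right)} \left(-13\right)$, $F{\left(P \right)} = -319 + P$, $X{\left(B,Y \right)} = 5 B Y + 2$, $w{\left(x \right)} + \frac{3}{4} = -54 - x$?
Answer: $\frac{9439}{4} \approx 2359.8$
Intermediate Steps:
$w{\left(x \right)} = - \frac{219}{4} - x$ ($w{\left(x \right)} = - \frac{3}{4} - \left(54 + x\right) = - \frac{219}{4} - x$)
$X{\left(B,Y \right)} = 2 + 5 B Y$ ($X{\left(B,Y \right)} = 5 B Y + 2 = 2 + 5 B Y$)
$C = - \frac{949}{4}$ ($C = \left(- \frac{219}{4} - -73\right) \left(-13\right) = \left(- \frac{219}{4} + 73\right) \left(-13\right) = \frac{73}{4} \left(-13\right) = - \frac{949}{4} \approx -237.25$)
$C - F{\left(X{\left(-19,24 \right)} \right)} = - \frac{949}{4} - \left(-319 + \left(2 + 5 \left(-19\right) 24\right)\right) = - \frac{949}{4} - \left(-319 + \left(2 - 2280\right)\right) = - \frac{949}{4} - \left(-319 - 2278\right) = - \frac{949}{4} - -2597 = - \frac{949}{4} + 2597 = \frac{9439}{4}$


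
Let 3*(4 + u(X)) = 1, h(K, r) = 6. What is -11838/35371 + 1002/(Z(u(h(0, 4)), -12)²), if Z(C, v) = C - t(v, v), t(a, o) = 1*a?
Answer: 311576928/22106875 ≈ 14.094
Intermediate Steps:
u(X) = -11/3 (u(X) = -4 + (⅓)*1 = -4 + ⅓ = -11/3)
t(a, o) = a
Z(C, v) = C - v
-11838/35371 + 1002/(Z(u(h(0, 4)), -12)²) = -11838/35371 + 1002/((-11/3 - 1*(-12))²) = -11838*1/35371 + 1002/((-11/3 + 12)²) = -11838/35371 + 1002/((25/3)²) = -11838/35371 + 1002/(625/9) = -11838/35371 + 1002*(9/625) = -11838/35371 + 9018/625 = 311576928/22106875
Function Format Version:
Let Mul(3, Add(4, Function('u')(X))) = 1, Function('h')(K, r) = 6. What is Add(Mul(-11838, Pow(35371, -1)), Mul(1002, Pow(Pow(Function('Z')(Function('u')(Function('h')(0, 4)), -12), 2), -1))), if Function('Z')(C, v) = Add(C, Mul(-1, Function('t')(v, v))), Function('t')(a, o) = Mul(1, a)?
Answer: Rational(311576928, 22106875) ≈ 14.094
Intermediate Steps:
Function('u')(X) = Rational(-11, 3) (Function('u')(X) = Add(-4, Mul(Rational(1, 3), 1)) = Add(-4, Rational(1, 3)) = Rational(-11, 3))
Function('t')(a, o) = a
Function('Z')(C, v) = Add(C, Mul(-1, v))
Add(Mul(-11838, Pow(35371, -1)), Mul(1002, Pow(Pow(Function('Z')(Function('u')(Function('h')(0, 4)), -12), 2), -1))) = Add(Mul(-11838, Pow(35371, -1)), Mul(1002, Pow(Pow(Add(Rational(-11, 3), Mul(-1, -12)), 2), -1))) = Add(Mul(-11838, Rational(1, 35371)), Mul(1002, Pow(Pow(Add(Rational(-11, 3), 12), 2), -1))) = Add(Rational(-11838, 35371), Mul(1002, Pow(Pow(Rational(25, 3), 2), -1))) = Add(Rational(-11838, 35371), Mul(1002, Pow(Rational(625, 9), -1))) = Add(Rational(-11838, 35371), Mul(1002, Rational(9, 625))) = Add(Rational(-11838, 35371), Rational(9018, 625)) = Rational(311576928, 22106875)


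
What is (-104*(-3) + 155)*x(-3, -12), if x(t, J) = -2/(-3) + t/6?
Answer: 467/6 ≈ 77.833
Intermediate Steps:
x(t, J) = ⅔ + t/6 (x(t, J) = -2*(-⅓) + t*(⅙) = ⅔ + t/6)
(-104*(-3) + 155)*x(-3, -12) = (-104*(-3) + 155)*(⅔ + (⅙)*(-3)) = (312 + 155)*(⅔ - ½) = 467*(⅙) = 467/6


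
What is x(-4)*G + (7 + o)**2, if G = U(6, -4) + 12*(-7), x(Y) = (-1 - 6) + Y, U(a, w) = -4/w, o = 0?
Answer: 962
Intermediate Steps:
x(Y) = -7 + Y
G = -83 (G = -4/(-4) + 12*(-7) = -4*(-1/4) - 84 = 1 - 84 = -83)
x(-4)*G + (7 + o)**2 = (-7 - 4)*(-83) + (7 + 0)**2 = -11*(-83) + 7**2 = 913 + 49 = 962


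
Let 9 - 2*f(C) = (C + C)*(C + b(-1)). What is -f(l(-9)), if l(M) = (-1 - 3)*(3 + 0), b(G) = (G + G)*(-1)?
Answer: 231/2 ≈ 115.50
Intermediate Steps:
b(G) = -2*G (b(G) = (2*G)*(-1) = -2*G)
l(M) = -12 (l(M) = -4*3 = -12)
f(C) = 9/2 - C*(2 + C) (f(C) = 9/2 - (C + C)*(C - 2*(-1))/2 = 9/2 - 2*C*(C + 2)/2 = 9/2 - 2*C*(2 + C)/2 = 9/2 - C*(2 + C))
-f(l(-9)) = -(9/2 - 1*(-12)² - 2*(-12)) = -(9/2 - 1*144 + 24) = -(9/2 - 144 + 24) = -1*(-231/2) = 231/2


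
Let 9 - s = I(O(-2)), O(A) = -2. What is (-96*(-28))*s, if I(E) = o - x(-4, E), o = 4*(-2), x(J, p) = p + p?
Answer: 34944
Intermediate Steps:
x(J, p) = 2*p
o = -8
I(E) = -8 - 2*E
s = 13 (s = 9 - (-8 - 2*(-2)) = 9 - (-8 + 4) = 9 - 1*(-4) = 9 + 4 = 13)
(-96*(-28))*s = -96*(-28)*13 = -48*(-56)*13 = 2688*13 = 34944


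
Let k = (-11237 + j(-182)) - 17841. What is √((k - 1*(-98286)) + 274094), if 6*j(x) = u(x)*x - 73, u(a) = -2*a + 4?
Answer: √11956578/6 ≈ 576.30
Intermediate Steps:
u(a) = 4 - 2*a
j(x) = -73/6 + x*(4 - 2*x)/6 (j(x) = ((4 - 2*x)*x - 73)/6 = (x*(4 - 2*x) - 73)/6 = (-73 + x*(4 - 2*x))/6 = -73/6 + x*(4 - 2*x)/6)
k = -241517/6 (k = (-11237 + (-73/6 - ⅓*(-182)*(-2 - 182))) - 17841 = (-11237 + (-73/6 - ⅓*(-182)*(-184))) - 17841 = (-11237 + (-73/6 - 33488/3)) - 17841 = (-11237 - 67049/6) - 17841 = -134471/6 - 17841 = -241517/6 ≈ -40253.)
√((k - 1*(-98286)) + 274094) = √((-241517/6 - 1*(-98286)) + 274094) = √((-241517/6 + 98286) + 274094) = √(348199/6 + 274094) = √(1992763/6) = √11956578/6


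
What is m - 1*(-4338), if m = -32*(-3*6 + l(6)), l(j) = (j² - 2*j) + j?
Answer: 3954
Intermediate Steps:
l(j) = j² - j
m = -384 (m = -32*(-3*6 + 6*(-1 + 6)) = -32*(-18 + 6*5) = -32*(-18 + 30) = -32*12 = -384)
m - 1*(-4338) = -384 - 1*(-4338) = -384 + 4338 = 3954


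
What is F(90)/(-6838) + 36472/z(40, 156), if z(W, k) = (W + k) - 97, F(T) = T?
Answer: 124693313/338481 ≈ 368.39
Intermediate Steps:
z(W, k) = -97 + W + k
F(90)/(-6838) + 36472/z(40, 156) = 90/(-6838) + 36472/(-97 + 40 + 156) = 90*(-1/6838) + 36472/99 = -45/3419 + 36472*(1/99) = -45/3419 + 36472/99 = 124693313/338481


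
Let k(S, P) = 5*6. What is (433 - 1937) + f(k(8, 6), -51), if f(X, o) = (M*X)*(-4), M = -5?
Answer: -904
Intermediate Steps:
k(S, P) = 30
f(X, o) = 20*X (f(X, o) = -5*X*(-4) = 20*X)
(433 - 1937) + f(k(8, 6), -51) = (433 - 1937) + 20*30 = -1504 + 600 = -904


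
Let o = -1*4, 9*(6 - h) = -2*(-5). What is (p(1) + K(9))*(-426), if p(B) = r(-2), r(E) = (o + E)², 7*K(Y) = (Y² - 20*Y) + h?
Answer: -28826/3 ≈ -9608.7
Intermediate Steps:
h = 44/9 (h = 6 - (-2)*(-5)/9 = 6 - ⅑*10 = 6 - 10/9 = 44/9 ≈ 4.8889)
o = -4
K(Y) = 44/63 - 20*Y/7 + Y²/7 (K(Y) = ((Y² - 20*Y) + 44/9)/7 = (44/9 + Y² - 20*Y)/7 = 44/63 - 20*Y/7 + Y²/7)
r(E) = (-4 + E)²
p(B) = 36 (p(B) = (-4 - 2)² = (-6)² = 36)
(p(1) + K(9))*(-426) = (36 + (44/63 - 20/7*9 + (⅐)*9²))*(-426) = (36 + (44/63 - 180/7 + (⅐)*81))*(-426) = (36 + (44/63 - 180/7 + 81/7))*(-426) = (36 - 121/9)*(-426) = (203/9)*(-426) = -28826/3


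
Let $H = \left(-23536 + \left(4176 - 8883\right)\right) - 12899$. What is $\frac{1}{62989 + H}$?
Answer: $\frac{1}{21847} \approx 4.5773 \cdot 10^{-5}$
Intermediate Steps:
$H = -41142$ ($H = \left(-23536 + \left(4176 - 8883\right)\right) - 12899 = \left(-23536 - 4707\right) - 12899 = -28243 - 12899 = -41142$)
$\frac{1}{62989 + H} = \frac{1}{62989 - 41142} = \frac{1}{21847}$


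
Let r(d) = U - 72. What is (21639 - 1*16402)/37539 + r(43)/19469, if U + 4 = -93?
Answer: 95615062/730846791 ≈ 0.13083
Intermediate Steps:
U = -97 (U = -4 - 93 = -97)
r(d) = -169 (r(d) = -97 - 72 = -169)
(21639 - 1*16402)/37539 + r(43)/19469 = (21639 - 1*16402)/37539 - 169/19469 = (21639 - 16402)*(1/37539) - 169*1/19469 = 5237*(1/37539) - 169/19469 = 5237/37539 - 169/19469 = 95615062/730846791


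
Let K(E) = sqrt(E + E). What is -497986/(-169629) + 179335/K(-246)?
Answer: 497986/169629 - 179335*I*sqrt(123)/246 ≈ 2.9357 - 8085.0*I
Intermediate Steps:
K(E) = sqrt(2)*sqrt(E) (K(E) = sqrt(2*E) = sqrt(2)*sqrt(E))
-497986/(-169629) + 179335/K(-246) = -497986/(-169629) + 179335/((sqrt(2)*sqrt(-246))) = -497986*(-1/169629) + 179335/((sqrt(2)*(I*sqrt(246)))) = 497986/169629 + 179335/((2*I*sqrt(123))) = 497986/169629 + 179335*(-I*sqrt(123)/246) = 497986/169629 - 179335*I*sqrt(123)/246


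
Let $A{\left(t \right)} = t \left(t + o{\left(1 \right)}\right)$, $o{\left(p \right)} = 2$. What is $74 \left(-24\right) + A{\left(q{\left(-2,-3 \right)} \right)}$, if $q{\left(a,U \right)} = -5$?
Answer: $-1761$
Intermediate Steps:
$A{\left(t \right)} = t \left(2 + t\right)$ ($A{\left(t \right)} = t \left(t + 2\right) = t \left(2 + t\right)$)
$74 \left(-24\right) + A{\left(q{\left(-2,-3 \right)} \right)} = 74 \left(-24\right) - 5 \left(2 - 5\right) = -1776 - -15 = -1776 + 15 = -1761$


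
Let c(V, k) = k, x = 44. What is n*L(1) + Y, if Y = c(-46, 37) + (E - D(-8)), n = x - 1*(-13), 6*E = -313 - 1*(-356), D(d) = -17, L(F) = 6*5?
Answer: 10627/6 ≈ 1771.2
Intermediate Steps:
L(F) = 30
E = 43/6 (E = (-313 - 1*(-356))/6 = (-313 + 356)/6 = (⅙)*43 = 43/6 ≈ 7.1667)
n = 57 (n = 44 - 1*(-13) = 44 + 13 = 57)
Y = 367/6 (Y = 37 + (43/6 - 1*(-17)) = 37 + (43/6 + 17) = 37 + 145/6 = 367/6 ≈ 61.167)
n*L(1) + Y = 57*30 + 367/6 = 1710 + 367/6 = 10627/6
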